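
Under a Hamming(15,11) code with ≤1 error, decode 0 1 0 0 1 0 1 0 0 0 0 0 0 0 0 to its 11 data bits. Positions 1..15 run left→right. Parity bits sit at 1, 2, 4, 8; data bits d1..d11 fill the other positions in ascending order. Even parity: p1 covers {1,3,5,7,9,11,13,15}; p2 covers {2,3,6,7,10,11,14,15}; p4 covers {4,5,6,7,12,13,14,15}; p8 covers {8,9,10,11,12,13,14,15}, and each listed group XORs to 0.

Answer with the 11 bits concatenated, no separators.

s1 (pos 1,3,5,7,9,11,13,15): 0⊕0⊕1⊕1⊕0⊕0⊕0⊕0 = 0
s2 (pos 2,3,6,7,10,11,14,15): 1⊕0⊕0⊕1⊕0⊕0⊕0⊕0 = 0
s4 (pos 4,5,6,7,12,13,14,15): 0⊕1⊕0⊕1⊕0⊕0⊕0⊕0 = 0
s8 (pos 8,9,10,11,12,13,14,15): 0⊕0⊕0⊕0⊕0⊕0⊕0⊕0 = 0
Syndrome s8…s1 = 0000 → no error.
Read data bits from positions 3,5,6,7,9,10,11,12,13,14,15: 01010000000

01010000000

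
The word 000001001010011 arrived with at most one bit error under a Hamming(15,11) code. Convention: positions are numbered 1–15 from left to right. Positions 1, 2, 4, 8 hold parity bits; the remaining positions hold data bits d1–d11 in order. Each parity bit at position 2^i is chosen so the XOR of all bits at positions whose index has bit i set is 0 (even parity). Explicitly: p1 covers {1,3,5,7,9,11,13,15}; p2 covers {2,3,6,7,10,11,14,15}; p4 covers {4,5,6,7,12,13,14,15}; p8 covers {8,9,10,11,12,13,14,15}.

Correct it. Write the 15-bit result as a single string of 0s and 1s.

s1 (pos 1,3,5,7,9,11,13,15): 0⊕0⊕0⊕0⊕1⊕1⊕0⊕1 = 1
s2 (pos 2,3,6,7,10,11,14,15): 0⊕0⊕1⊕0⊕0⊕1⊕1⊕1 = 0
s4 (pos 4,5,6,7,12,13,14,15): 0⊕0⊕1⊕0⊕0⊕0⊕1⊕1 = 1
s8 (pos 8,9,10,11,12,13,14,15): 0⊕1⊕0⊕1⊕0⊕0⊕1⊕1 = 0
Syndrome s8…s1 = 0101 → error at position 5.
Flip position 5: 000001001010011 → 000011001010011

000011001010011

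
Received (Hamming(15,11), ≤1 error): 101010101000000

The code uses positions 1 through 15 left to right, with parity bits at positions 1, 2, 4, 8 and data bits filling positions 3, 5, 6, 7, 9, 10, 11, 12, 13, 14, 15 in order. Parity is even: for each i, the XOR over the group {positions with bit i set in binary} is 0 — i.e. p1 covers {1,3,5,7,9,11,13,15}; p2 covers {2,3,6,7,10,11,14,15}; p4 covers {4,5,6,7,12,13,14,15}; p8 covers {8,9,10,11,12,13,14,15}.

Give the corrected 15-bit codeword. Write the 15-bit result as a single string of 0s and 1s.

s1 (pos 1,3,5,7,9,11,13,15): 1⊕1⊕1⊕1⊕1⊕0⊕0⊕0 = 1
s2 (pos 2,3,6,7,10,11,14,15): 0⊕1⊕0⊕1⊕0⊕0⊕0⊕0 = 0
s4 (pos 4,5,6,7,12,13,14,15): 0⊕1⊕0⊕1⊕0⊕0⊕0⊕0 = 0
s8 (pos 8,9,10,11,12,13,14,15): 0⊕1⊕0⊕0⊕0⊕0⊕0⊕0 = 1
Syndrome s8…s1 = 1001 → error at position 9.
Flip position 9: 101010101000000 → 101010100000000

101010100000000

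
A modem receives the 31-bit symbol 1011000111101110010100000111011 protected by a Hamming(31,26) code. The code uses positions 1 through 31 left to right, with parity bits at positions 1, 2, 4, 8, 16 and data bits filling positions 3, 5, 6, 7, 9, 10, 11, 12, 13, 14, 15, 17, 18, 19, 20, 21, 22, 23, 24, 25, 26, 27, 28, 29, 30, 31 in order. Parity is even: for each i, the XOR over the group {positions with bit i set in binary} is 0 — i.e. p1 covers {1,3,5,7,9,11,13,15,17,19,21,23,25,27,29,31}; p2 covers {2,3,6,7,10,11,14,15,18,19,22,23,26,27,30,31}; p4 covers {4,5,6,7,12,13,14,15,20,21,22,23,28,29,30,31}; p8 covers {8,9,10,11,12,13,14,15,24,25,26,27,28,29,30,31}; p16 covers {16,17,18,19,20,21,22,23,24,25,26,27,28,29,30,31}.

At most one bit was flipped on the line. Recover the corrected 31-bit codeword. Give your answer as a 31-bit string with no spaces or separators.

s1 (pos 1,3,5,7,9,11,13,15,17,19,21,23,25,27,29,31): 1⊕1⊕0⊕0⊕1⊕1⊕1⊕1⊕0⊕0⊕0⊕0⊕0⊕1⊕0⊕1 = 0
s2 (pos 2,3,6,7,10,11,14,15,18,19,22,23,26,27,30,31): 0⊕1⊕0⊕0⊕1⊕1⊕1⊕1⊕1⊕0⊕0⊕0⊕1⊕1⊕1⊕1 = 0
s4 (pos 4,5,6,7,12,13,14,15,20,21,22,23,28,29,30,31): 1⊕0⊕0⊕0⊕0⊕1⊕1⊕1⊕1⊕0⊕0⊕0⊕1⊕0⊕1⊕1 = 0
s8 (pos 8,9,10,11,12,13,14,15,24,25,26,27,28,29,30,31): 1⊕1⊕1⊕1⊕0⊕1⊕1⊕1⊕0⊕0⊕1⊕1⊕1⊕0⊕1⊕1 = 0
s16 (pos 16,17,18,19,20,21,22,23,24,25,26,27,28,29,30,31): 0⊕0⊕1⊕0⊕1⊕0⊕0⊕0⊕0⊕0⊕1⊕1⊕1⊕0⊕1⊕1 = 1
Syndrome s16…s1 = 10000 → error at position 16.
Flip position 16: 1011000111101110010100000111011 → 1011000111101111010100000111011

1011000111101111010100000111011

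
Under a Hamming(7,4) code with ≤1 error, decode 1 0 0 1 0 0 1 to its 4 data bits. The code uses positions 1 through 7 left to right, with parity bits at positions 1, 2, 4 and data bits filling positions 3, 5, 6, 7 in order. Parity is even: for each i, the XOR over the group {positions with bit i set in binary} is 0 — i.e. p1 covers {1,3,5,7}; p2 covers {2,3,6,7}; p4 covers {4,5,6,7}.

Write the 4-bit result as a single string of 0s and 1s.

s1 (pos 1,3,5,7): 1⊕0⊕0⊕1 = 0
s2 (pos 2,3,6,7): 0⊕0⊕0⊕1 = 1
s4 (pos 4,5,6,7): 1⊕0⊕0⊕1 = 0
Syndrome s4…s1 = 010 → error at position 2.
Flip position 2: 1001001 → 1101001
Read data bits from positions 3,5,6,7: 0001

0001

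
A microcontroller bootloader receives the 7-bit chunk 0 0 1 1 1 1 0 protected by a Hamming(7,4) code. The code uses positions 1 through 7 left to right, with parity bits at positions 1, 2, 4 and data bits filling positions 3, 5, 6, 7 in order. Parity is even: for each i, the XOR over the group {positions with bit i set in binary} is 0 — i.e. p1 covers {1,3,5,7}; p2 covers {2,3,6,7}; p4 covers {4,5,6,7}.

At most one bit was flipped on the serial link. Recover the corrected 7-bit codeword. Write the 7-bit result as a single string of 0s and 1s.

0010110

s1 (pos 1,3,5,7): 0⊕1⊕1⊕0 = 0
s2 (pos 2,3,6,7): 0⊕1⊕1⊕0 = 0
s4 (pos 4,5,6,7): 1⊕1⊕1⊕0 = 1
Syndrome s4…s1 = 100 → error at position 4.
Flip position 4: 0011110 → 0010110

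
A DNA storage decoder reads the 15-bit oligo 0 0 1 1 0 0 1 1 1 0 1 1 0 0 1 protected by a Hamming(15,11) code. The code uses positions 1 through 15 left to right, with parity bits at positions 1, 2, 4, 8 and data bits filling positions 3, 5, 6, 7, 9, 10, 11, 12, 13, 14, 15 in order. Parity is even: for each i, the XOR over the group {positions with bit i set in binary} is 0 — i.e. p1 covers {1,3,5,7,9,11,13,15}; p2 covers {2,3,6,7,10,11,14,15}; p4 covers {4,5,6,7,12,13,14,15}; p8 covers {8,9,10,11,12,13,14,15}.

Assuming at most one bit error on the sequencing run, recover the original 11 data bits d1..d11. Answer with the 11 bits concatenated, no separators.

s1 (pos 1,3,5,7,9,11,13,15): 0⊕1⊕0⊕1⊕1⊕1⊕0⊕1 = 1
s2 (pos 2,3,6,7,10,11,14,15): 0⊕1⊕0⊕1⊕0⊕1⊕0⊕1 = 0
s4 (pos 4,5,6,7,12,13,14,15): 1⊕0⊕0⊕1⊕1⊕0⊕0⊕1 = 0
s8 (pos 8,9,10,11,12,13,14,15): 1⊕1⊕0⊕1⊕1⊕0⊕0⊕1 = 1
Syndrome s8…s1 = 1001 → error at position 9.
Flip position 9: 001100111011001 → 001100110011001
Read data bits from positions 3,5,6,7,9,10,11,12,13,14,15: 10010011001

10010011001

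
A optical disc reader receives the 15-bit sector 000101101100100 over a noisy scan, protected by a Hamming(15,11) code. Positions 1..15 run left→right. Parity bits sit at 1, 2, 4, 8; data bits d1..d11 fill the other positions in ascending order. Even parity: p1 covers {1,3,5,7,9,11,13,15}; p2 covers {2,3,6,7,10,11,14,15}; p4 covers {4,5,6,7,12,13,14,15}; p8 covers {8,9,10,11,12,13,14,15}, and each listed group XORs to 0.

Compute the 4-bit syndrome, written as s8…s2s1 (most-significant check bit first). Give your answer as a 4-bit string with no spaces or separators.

1011

s1 (pos 1,3,5,7,9,11,13,15): 0⊕0⊕0⊕1⊕1⊕0⊕1⊕0 = 1
s2 (pos 2,3,6,7,10,11,14,15): 0⊕0⊕1⊕1⊕1⊕0⊕0⊕0 = 1
s4 (pos 4,5,6,7,12,13,14,15): 1⊕0⊕1⊕1⊕0⊕1⊕0⊕0 = 0
s8 (pos 8,9,10,11,12,13,14,15): 0⊕1⊕1⊕0⊕0⊕1⊕0⊕0 = 1
Syndrome s8…s1 = 1011 → error at position 11.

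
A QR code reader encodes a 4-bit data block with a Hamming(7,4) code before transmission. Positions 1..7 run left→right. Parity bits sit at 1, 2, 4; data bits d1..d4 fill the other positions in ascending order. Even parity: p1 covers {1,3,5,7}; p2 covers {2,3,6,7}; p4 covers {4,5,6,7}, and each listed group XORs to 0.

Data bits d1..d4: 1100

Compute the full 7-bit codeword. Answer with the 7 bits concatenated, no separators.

Place data at non-parity positions: p1 p2 1 p4 1 0 0
p1 (pos 1,3,5,7): XOR of data positions = 1⊕1⊕0 = 0
p2 (pos 2,3,6,7): XOR of data positions = 1⊕0⊕0 = 1
p4 (pos 4,5,6,7): XOR of data positions = 1⊕0⊕0 = 1
Codeword: 0111100

0111100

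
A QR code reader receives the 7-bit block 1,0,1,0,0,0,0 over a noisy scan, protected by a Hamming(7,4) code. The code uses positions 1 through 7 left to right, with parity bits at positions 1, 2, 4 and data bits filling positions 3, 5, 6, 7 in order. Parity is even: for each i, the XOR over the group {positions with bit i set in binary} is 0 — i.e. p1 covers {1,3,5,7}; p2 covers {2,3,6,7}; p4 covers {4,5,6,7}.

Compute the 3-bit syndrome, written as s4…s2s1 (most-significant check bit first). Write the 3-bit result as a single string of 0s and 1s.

s1 (pos 1,3,5,7): 1⊕1⊕0⊕0 = 0
s2 (pos 2,3,6,7): 0⊕1⊕0⊕0 = 1
s4 (pos 4,5,6,7): 0⊕0⊕0⊕0 = 0
Syndrome s4…s1 = 010 → error at position 2.

010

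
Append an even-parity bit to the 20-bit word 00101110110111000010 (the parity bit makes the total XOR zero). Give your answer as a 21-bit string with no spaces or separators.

XOR of the 20 data bits: 0⊕0⊕1⊕0⊕1⊕1⊕1⊕0⊕1⊕1⊕0⊕1⊕1⊕1⊕0⊕0⊕0⊕0⊕1⊕0 = 0
Parity bit = 0 (so all 21 bits XOR to 0).

001011101101110000100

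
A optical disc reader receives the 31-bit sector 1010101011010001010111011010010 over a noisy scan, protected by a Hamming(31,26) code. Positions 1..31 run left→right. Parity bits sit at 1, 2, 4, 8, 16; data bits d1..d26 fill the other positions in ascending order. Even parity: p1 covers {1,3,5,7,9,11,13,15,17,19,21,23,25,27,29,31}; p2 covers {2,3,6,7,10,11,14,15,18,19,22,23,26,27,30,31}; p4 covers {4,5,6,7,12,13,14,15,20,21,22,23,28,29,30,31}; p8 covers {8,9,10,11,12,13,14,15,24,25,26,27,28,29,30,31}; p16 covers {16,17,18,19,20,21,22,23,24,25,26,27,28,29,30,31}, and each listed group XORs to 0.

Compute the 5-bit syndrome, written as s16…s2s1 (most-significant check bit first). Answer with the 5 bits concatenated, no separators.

11110

s1 (pos 1,3,5,7,9,11,13,15,17,19,21,23,25,27,29,31): 1⊕1⊕1⊕1⊕1⊕0⊕0⊕0⊕0⊕0⊕1⊕0⊕1⊕1⊕0⊕0 = 0
s2 (pos 2,3,6,7,10,11,14,15,18,19,22,23,26,27,30,31): 0⊕1⊕0⊕1⊕1⊕0⊕0⊕0⊕1⊕0⊕1⊕0⊕0⊕1⊕1⊕0 = 1
s4 (pos 4,5,6,7,12,13,14,15,20,21,22,23,28,29,30,31): 0⊕1⊕0⊕1⊕1⊕0⊕0⊕0⊕1⊕1⊕1⊕0⊕0⊕0⊕1⊕0 = 1
s8 (pos 8,9,10,11,12,13,14,15,24,25,26,27,28,29,30,31): 0⊕1⊕1⊕0⊕1⊕0⊕0⊕0⊕1⊕1⊕0⊕1⊕0⊕0⊕1⊕0 = 1
s16 (pos 16,17,18,19,20,21,22,23,24,25,26,27,28,29,30,31): 1⊕0⊕1⊕0⊕1⊕1⊕1⊕0⊕1⊕1⊕0⊕1⊕0⊕0⊕1⊕0 = 1
Syndrome s16…s1 = 11110 → error at position 30.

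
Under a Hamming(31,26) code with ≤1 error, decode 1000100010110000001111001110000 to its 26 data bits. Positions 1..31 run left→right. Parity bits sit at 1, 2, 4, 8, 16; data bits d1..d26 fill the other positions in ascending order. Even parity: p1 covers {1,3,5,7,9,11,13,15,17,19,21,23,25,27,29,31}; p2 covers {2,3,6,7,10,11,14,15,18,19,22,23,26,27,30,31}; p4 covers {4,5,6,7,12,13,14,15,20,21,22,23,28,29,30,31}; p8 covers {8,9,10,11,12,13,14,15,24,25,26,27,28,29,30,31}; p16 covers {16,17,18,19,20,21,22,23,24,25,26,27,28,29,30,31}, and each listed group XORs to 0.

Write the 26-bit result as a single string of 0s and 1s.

01001011000001110001110000

s1 (pos 1,3,5,7,9,11,13,15,17,19,21,23,25,27,29,31): 1⊕0⊕1⊕0⊕1⊕1⊕0⊕0⊕0⊕1⊕1⊕0⊕1⊕1⊕0⊕0 = 0
s2 (pos 2,3,6,7,10,11,14,15,18,19,22,23,26,27,30,31): 0⊕0⊕0⊕0⊕0⊕1⊕0⊕0⊕0⊕1⊕1⊕0⊕1⊕1⊕0⊕0 = 1
s4 (pos 4,5,6,7,12,13,14,15,20,21,22,23,28,29,30,31): 0⊕1⊕0⊕0⊕1⊕0⊕0⊕0⊕1⊕1⊕1⊕0⊕0⊕0⊕0⊕0 = 1
s8 (pos 8,9,10,11,12,13,14,15,24,25,26,27,28,29,30,31): 0⊕1⊕0⊕1⊕1⊕0⊕0⊕0⊕0⊕1⊕1⊕1⊕0⊕0⊕0⊕0 = 0
s16 (pos 16,17,18,19,20,21,22,23,24,25,26,27,28,29,30,31): 0⊕0⊕0⊕1⊕1⊕1⊕1⊕0⊕0⊕1⊕1⊕1⊕0⊕0⊕0⊕0 = 1
Syndrome s16…s1 = 10110 → error at position 22.
Flip position 22: 1000100010110000001111001110000 → 1000100010110000001110001110000
Read data bits from positions 3,5,6,7,9,10,11,12,13,14,15,17,18,19,20,21,22,23,24,25,26,27,28,29,30,31: 01001011000001110001110000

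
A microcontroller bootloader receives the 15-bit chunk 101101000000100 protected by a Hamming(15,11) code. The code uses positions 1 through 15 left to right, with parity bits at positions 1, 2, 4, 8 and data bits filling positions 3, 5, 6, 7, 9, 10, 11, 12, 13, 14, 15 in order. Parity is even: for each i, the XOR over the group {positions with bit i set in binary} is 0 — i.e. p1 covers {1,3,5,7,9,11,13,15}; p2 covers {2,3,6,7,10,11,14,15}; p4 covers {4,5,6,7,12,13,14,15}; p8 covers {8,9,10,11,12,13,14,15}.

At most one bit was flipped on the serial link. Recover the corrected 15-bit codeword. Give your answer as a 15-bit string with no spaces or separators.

101101000000000

s1 (pos 1,3,5,7,9,11,13,15): 1⊕1⊕0⊕0⊕0⊕0⊕1⊕0 = 1
s2 (pos 2,3,6,7,10,11,14,15): 0⊕1⊕1⊕0⊕0⊕0⊕0⊕0 = 0
s4 (pos 4,5,6,7,12,13,14,15): 1⊕0⊕1⊕0⊕0⊕1⊕0⊕0 = 1
s8 (pos 8,9,10,11,12,13,14,15): 0⊕0⊕0⊕0⊕0⊕1⊕0⊕0 = 1
Syndrome s8…s1 = 1101 → error at position 13.
Flip position 13: 101101000000100 → 101101000000000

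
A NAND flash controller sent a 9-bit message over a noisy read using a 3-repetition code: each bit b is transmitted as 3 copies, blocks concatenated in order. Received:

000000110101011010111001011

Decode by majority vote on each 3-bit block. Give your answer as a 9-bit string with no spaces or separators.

001110101

Block 1 (000): 0 ones → 0
Block 2 (000): 0 ones → 0
Block 3 (110): 2 ones → 1
Block 4 (101): 2 ones → 1
Block 5 (011): 2 ones → 1
Block 6 (010): 1 one → 0
Block 7 (111): 3 ones → 1
Block 8 (001): 1 one → 0
Block 9 (011): 2 ones → 1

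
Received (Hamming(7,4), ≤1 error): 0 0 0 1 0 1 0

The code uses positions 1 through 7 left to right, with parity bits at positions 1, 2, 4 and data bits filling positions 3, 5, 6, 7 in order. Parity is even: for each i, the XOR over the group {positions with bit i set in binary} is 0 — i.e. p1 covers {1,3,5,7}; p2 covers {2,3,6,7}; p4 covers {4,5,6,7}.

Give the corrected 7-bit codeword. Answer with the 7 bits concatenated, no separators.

0101010

s1 (pos 1,3,5,7): 0⊕0⊕0⊕0 = 0
s2 (pos 2,3,6,7): 0⊕0⊕1⊕0 = 1
s4 (pos 4,5,6,7): 1⊕0⊕1⊕0 = 0
Syndrome s4…s1 = 010 → error at position 2.
Flip position 2: 0001010 → 0101010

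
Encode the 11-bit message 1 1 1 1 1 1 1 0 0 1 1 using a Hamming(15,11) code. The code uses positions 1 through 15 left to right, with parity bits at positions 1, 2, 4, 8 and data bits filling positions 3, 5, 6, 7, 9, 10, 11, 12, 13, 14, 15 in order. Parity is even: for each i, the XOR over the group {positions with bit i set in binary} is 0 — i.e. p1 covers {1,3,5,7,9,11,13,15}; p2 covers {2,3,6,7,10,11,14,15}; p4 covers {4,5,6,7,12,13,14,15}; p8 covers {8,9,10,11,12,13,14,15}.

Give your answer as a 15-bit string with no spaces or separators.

011111111110011

Place data at non-parity positions: p1 p2 1 p4 1 1 1 p8 1 1 1 0 0 1 1
p1 (pos 1,3,5,7,9,11,13,15): XOR of data positions = 1⊕1⊕1⊕1⊕1⊕0⊕1 = 0
p2 (pos 2,3,6,7,10,11,14,15): XOR of data positions = 1⊕1⊕1⊕1⊕1⊕1⊕1 = 1
p4 (pos 4,5,6,7,12,13,14,15): XOR of data positions = 1⊕1⊕1⊕0⊕0⊕1⊕1 = 1
p8 (pos 8,9,10,11,12,13,14,15): XOR of data positions = 1⊕1⊕1⊕0⊕0⊕1⊕1 = 1
Codeword: 011111111110011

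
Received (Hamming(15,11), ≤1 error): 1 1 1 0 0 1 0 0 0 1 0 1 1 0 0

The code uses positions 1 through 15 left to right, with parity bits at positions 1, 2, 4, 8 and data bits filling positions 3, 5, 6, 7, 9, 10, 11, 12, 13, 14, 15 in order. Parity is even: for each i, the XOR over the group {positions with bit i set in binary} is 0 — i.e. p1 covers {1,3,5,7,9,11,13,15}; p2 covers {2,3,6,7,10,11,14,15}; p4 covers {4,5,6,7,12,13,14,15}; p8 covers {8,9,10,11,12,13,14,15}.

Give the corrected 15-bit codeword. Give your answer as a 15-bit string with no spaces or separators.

s1 (pos 1,3,5,7,9,11,13,15): 1⊕1⊕0⊕0⊕0⊕0⊕1⊕0 = 1
s2 (pos 2,3,6,7,10,11,14,15): 1⊕1⊕1⊕0⊕1⊕0⊕0⊕0 = 0
s4 (pos 4,5,6,7,12,13,14,15): 0⊕0⊕1⊕0⊕1⊕1⊕0⊕0 = 1
s8 (pos 8,9,10,11,12,13,14,15): 0⊕0⊕1⊕0⊕1⊕1⊕0⊕0 = 1
Syndrome s8…s1 = 1101 → error at position 13.
Flip position 13: 111001000101100 → 111001000101000

111001000101000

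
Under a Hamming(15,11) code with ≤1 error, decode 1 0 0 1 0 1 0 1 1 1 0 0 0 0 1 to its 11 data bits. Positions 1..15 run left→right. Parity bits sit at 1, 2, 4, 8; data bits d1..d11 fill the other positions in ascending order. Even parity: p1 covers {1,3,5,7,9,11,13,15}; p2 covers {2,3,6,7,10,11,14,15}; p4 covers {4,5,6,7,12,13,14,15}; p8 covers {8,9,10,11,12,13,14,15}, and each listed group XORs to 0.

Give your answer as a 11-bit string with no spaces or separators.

s1 (pos 1,3,5,7,9,11,13,15): 1⊕0⊕0⊕0⊕1⊕0⊕0⊕1 = 1
s2 (pos 2,3,6,7,10,11,14,15): 0⊕0⊕1⊕0⊕1⊕0⊕0⊕1 = 1
s4 (pos 4,5,6,7,12,13,14,15): 1⊕0⊕1⊕0⊕0⊕0⊕0⊕1 = 1
s8 (pos 8,9,10,11,12,13,14,15): 1⊕1⊕1⊕0⊕0⊕0⊕0⊕1 = 0
Syndrome s8…s1 = 0111 → error at position 7.
Flip position 7: 100101011100001 → 100101111100001
Read data bits from positions 3,5,6,7,9,10,11,12,13,14,15: 00111100001

00111100001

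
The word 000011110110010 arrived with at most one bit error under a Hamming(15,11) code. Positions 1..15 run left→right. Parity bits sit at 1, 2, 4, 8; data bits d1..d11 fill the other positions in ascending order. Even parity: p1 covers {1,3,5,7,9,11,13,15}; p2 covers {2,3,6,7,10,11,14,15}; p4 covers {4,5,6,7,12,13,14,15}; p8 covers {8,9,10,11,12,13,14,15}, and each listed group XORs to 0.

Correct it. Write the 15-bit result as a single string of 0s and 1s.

s1 (pos 1,3,5,7,9,11,13,15): 0⊕0⊕1⊕1⊕0⊕1⊕0⊕0 = 1
s2 (pos 2,3,6,7,10,11,14,15): 0⊕0⊕1⊕1⊕1⊕1⊕1⊕0 = 1
s4 (pos 4,5,6,7,12,13,14,15): 0⊕1⊕1⊕1⊕0⊕0⊕1⊕0 = 0
s8 (pos 8,9,10,11,12,13,14,15): 1⊕0⊕1⊕1⊕0⊕0⊕1⊕0 = 0
Syndrome s8…s1 = 0011 → error at position 3.
Flip position 3: 000011110110010 → 001011110110010

001011110110010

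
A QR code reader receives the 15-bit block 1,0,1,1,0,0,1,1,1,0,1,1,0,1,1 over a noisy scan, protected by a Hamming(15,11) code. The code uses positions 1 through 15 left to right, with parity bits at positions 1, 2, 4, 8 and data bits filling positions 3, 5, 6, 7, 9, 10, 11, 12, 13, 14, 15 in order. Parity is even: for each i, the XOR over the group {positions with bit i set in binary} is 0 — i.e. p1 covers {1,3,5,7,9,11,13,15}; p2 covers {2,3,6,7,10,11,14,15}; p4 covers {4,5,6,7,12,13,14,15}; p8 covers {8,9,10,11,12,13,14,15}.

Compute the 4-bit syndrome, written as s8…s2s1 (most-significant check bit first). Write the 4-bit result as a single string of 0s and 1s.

s1 (pos 1,3,5,7,9,11,13,15): 1⊕1⊕0⊕1⊕1⊕1⊕0⊕1 = 0
s2 (pos 2,3,6,7,10,11,14,15): 0⊕1⊕0⊕1⊕0⊕1⊕1⊕1 = 1
s4 (pos 4,5,6,7,12,13,14,15): 1⊕0⊕0⊕1⊕1⊕0⊕1⊕1 = 1
s8 (pos 8,9,10,11,12,13,14,15): 1⊕1⊕0⊕1⊕1⊕0⊕1⊕1 = 0
Syndrome s8…s1 = 0110 → error at position 6.

0110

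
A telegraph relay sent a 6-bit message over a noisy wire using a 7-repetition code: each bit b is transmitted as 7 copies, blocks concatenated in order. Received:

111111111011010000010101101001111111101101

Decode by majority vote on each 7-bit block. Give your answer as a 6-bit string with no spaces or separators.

Block 1 (1111111): 7 ones → 1
Block 2 (1101101): 5 ones → 1
Block 3 (0000010): 1 one → 0
Block 4 (1011010): 4 ones → 1
Block 5 (0111111): 6 ones → 1
Block 6 (1101101): 5 ones → 1

110111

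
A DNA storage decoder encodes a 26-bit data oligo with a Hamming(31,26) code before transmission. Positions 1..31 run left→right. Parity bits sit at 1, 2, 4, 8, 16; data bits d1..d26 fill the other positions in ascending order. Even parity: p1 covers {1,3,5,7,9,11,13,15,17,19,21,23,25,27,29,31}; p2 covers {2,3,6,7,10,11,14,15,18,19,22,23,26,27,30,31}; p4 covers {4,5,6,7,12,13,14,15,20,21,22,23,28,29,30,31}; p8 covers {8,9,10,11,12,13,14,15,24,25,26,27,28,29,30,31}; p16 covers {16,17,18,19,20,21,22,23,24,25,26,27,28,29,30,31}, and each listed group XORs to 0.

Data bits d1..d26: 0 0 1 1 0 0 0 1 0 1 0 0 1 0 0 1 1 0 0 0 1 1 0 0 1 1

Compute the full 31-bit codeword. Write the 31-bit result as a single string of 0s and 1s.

Place data at non-parity positions: p1 p2 0 p4 0 1 1 p8 0 0 0 1 0 1 0 p16 0 1 0 0 1 1 0 0 0 1 1 0 0 1 1
p1 (pos 1,3,5,7,9,11,13,15,17,19,21,23,25,27,29,31): XOR of data positions = 0⊕0⊕1⊕0⊕0⊕0⊕0⊕0⊕0⊕1⊕0⊕0⊕1⊕0⊕1 = 0
p2 (pos 2,3,6,7,10,11,14,15,18,19,22,23,26,27,30,31): XOR of data positions = 0⊕1⊕1⊕0⊕0⊕1⊕0⊕1⊕0⊕1⊕0⊕1⊕1⊕1⊕1 = 1
p4 (pos 4,5,6,7,12,13,14,15,20,21,22,23,28,29,30,31): XOR of data positions = 0⊕1⊕1⊕1⊕0⊕1⊕0⊕0⊕1⊕1⊕0⊕0⊕0⊕1⊕1 = 0
p8 (pos 8,9,10,11,12,13,14,15,24,25,26,27,28,29,30,31): XOR of data positions = 0⊕0⊕0⊕1⊕0⊕1⊕0⊕0⊕0⊕1⊕1⊕0⊕0⊕1⊕1 = 0
p16 (pos 16,17,18,19,20,21,22,23,24,25,26,27,28,29,30,31): XOR of data positions = 0⊕1⊕0⊕0⊕1⊕1⊕0⊕0⊕0⊕1⊕1⊕0⊕0⊕1⊕1 = 1
Codeword: 0100011000010101010011000110011

0100011000010101010011000110011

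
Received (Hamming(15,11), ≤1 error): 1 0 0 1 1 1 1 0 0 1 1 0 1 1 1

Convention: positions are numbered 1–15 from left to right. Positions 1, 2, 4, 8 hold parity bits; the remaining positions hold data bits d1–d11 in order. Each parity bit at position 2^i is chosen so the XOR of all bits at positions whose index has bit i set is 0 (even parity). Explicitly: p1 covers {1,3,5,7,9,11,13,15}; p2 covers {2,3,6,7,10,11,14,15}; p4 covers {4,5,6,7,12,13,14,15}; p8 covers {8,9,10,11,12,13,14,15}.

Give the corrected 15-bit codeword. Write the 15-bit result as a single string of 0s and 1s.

s1 (pos 1,3,5,7,9,11,13,15): 1⊕0⊕1⊕1⊕0⊕1⊕1⊕1 = 0
s2 (pos 2,3,6,7,10,11,14,15): 0⊕0⊕1⊕1⊕1⊕1⊕1⊕1 = 0
s4 (pos 4,5,6,7,12,13,14,15): 1⊕1⊕1⊕1⊕0⊕1⊕1⊕1 = 1
s8 (pos 8,9,10,11,12,13,14,15): 0⊕0⊕1⊕1⊕0⊕1⊕1⊕1 = 1
Syndrome s8…s1 = 1100 → error at position 12.
Flip position 12: 100111100110111 → 100111100111111

100111100111111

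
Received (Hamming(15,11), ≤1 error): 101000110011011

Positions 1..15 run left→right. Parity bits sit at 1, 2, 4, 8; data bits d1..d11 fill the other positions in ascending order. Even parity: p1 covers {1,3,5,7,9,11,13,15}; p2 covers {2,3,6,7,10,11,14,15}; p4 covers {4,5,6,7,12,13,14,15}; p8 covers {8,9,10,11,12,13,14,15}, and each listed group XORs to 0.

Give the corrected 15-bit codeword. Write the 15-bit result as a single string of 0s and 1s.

s1 (pos 1,3,5,7,9,11,13,15): 1⊕1⊕0⊕1⊕0⊕1⊕0⊕1 = 1
s2 (pos 2,3,6,7,10,11,14,15): 0⊕1⊕0⊕1⊕0⊕1⊕1⊕1 = 1
s4 (pos 4,5,6,7,12,13,14,15): 0⊕0⊕0⊕1⊕1⊕0⊕1⊕1 = 0
s8 (pos 8,9,10,11,12,13,14,15): 1⊕0⊕0⊕1⊕1⊕0⊕1⊕1 = 1
Syndrome s8…s1 = 1011 → error at position 11.
Flip position 11: 101000110011011 → 101000110001011

101000110001011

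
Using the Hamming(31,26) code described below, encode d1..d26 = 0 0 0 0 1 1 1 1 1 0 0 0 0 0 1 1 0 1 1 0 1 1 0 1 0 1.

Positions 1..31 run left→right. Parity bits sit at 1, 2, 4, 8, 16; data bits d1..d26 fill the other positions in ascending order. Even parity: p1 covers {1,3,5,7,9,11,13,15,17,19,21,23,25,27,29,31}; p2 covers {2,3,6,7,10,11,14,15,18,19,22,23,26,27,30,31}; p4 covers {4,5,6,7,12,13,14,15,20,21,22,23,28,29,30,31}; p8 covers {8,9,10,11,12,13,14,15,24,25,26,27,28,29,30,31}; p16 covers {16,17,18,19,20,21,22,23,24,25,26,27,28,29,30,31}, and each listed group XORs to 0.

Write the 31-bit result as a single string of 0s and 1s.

0001000011111000000110110110101

Place data at non-parity positions: p1 p2 0 p4 0 0 0 p8 1 1 1 1 1 0 0 p16 0 0 0 1 1 0 1 1 0 1 1 0 1 0 1
p1 (pos 1,3,5,7,9,11,13,15,17,19,21,23,25,27,29,31): XOR of data positions = 0⊕0⊕0⊕1⊕1⊕1⊕0⊕0⊕0⊕1⊕1⊕0⊕1⊕1⊕1 = 0
p2 (pos 2,3,6,7,10,11,14,15,18,19,22,23,26,27,30,31): XOR of data positions = 0⊕0⊕0⊕1⊕1⊕0⊕0⊕0⊕0⊕0⊕1⊕1⊕1⊕0⊕1 = 0
p4 (pos 4,5,6,7,12,13,14,15,20,21,22,23,28,29,30,31): XOR of data positions = 0⊕0⊕0⊕1⊕1⊕0⊕0⊕1⊕1⊕0⊕1⊕0⊕1⊕0⊕1 = 1
p8 (pos 8,9,10,11,12,13,14,15,24,25,26,27,28,29,30,31): XOR of data positions = 1⊕1⊕1⊕1⊕1⊕0⊕0⊕1⊕0⊕1⊕1⊕0⊕1⊕0⊕1 = 0
p16 (pos 16,17,18,19,20,21,22,23,24,25,26,27,28,29,30,31): XOR of data positions = 0⊕0⊕0⊕1⊕1⊕0⊕1⊕1⊕0⊕1⊕1⊕0⊕1⊕0⊕1 = 0
Codeword: 0001000011111000000110110110101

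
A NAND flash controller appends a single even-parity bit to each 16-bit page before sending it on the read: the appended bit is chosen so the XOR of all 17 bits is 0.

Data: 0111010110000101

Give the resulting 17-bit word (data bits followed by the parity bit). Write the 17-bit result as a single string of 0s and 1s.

XOR of the 16 data bits: 0⊕1⊕1⊕1⊕0⊕1⊕0⊕1⊕1⊕0⊕0⊕0⊕0⊕1⊕0⊕1 = 0
Parity bit = 0 (so all 17 bits XOR to 0).

01110101100001010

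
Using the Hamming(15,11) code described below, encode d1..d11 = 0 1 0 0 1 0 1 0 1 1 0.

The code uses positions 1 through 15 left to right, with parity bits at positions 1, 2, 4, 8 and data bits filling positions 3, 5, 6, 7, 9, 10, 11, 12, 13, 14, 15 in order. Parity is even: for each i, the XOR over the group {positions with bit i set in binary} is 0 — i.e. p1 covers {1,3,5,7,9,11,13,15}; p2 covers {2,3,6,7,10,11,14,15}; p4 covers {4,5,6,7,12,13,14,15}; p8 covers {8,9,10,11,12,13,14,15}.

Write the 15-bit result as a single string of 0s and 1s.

000110001010110

Place data at non-parity positions: p1 p2 0 p4 1 0 0 p8 1 0 1 0 1 1 0
p1 (pos 1,3,5,7,9,11,13,15): XOR of data positions = 0⊕1⊕0⊕1⊕1⊕1⊕0 = 0
p2 (pos 2,3,6,7,10,11,14,15): XOR of data positions = 0⊕0⊕0⊕0⊕1⊕1⊕0 = 0
p4 (pos 4,5,6,7,12,13,14,15): XOR of data positions = 1⊕0⊕0⊕0⊕1⊕1⊕0 = 1
p8 (pos 8,9,10,11,12,13,14,15): XOR of data positions = 1⊕0⊕1⊕0⊕1⊕1⊕0 = 0
Codeword: 000110001010110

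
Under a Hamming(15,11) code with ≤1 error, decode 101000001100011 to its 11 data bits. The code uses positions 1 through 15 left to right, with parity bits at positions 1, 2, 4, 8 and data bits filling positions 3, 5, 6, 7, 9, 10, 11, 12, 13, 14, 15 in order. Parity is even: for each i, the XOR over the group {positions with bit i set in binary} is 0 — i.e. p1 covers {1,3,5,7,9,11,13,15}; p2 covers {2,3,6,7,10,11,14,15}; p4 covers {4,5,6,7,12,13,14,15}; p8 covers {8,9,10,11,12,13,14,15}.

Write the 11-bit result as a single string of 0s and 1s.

s1 (pos 1,3,5,7,9,11,13,15): 1⊕1⊕0⊕0⊕1⊕0⊕0⊕1 = 0
s2 (pos 2,3,6,7,10,11,14,15): 0⊕1⊕0⊕0⊕1⊕0⊕1⊕1 = 0
s4 (pos 4,5,6,7,12,13,14,15): 0⊕0⊕0⊕0⊕0⊕0⊕1⊕1 = 0
s8 (pos 8,9,10,11,12,13,14,15): 0⊕1⊕1⊕0⊕0⊕0⊕1⊕1 = 0
Syndrome s8…s1 = 0000 → no error.
Read data bits from positions 3,5,6,7,9,10,11,12,13,14,15: 10001100011

10001100011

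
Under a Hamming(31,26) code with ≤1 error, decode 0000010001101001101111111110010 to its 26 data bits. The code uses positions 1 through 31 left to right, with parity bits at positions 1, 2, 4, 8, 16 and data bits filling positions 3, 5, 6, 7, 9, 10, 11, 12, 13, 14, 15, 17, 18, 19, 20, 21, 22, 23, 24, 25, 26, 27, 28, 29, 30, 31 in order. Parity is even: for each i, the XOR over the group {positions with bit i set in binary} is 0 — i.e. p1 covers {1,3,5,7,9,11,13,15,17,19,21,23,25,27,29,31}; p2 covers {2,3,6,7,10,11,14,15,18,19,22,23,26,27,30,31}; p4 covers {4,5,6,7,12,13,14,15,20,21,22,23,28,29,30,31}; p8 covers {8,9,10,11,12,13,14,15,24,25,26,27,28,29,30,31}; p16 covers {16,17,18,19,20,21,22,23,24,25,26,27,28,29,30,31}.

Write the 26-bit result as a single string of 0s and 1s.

s1 (pos 1,3,5,7,9,11,13,15,17,19,21,23,25,27,29,31): 0⊕0⊕0⊕0⊕0⊕1⊕1⊕0⊕1⊕1⊕1⊕1⊕1⊕1⊕0⊕0 = 0
s2 (pos 2,3,6,7,10,11,14,15,18,19,22,23,26,27,30,31): 0⊕0⊕1⊕0⊕1⊕1⊕0⊕0⊕0⊕1⊕1⊕1⊕1⊕1⊕1⊕0 = 1
s4 (pos 4,5,6,7,12,13,14,15,20,21,22,23,28,29,30,31): 0⊕0⊕1⊕0⊕0⊕1⊕0⊕0⊕1⊕1⊕1⊕1⊕0⊕0⊕1⊕0 = 1
s8 (pos 8,9,10,11,12,13,14,15,24,25,26,27,28,29,30,31): 0⊕0⊕1⊕1⊕0⊕1⊕0⊕0⊕1⊕1⊕1⊕1⊕0⊕0⊕1⊕0 = 0
s16 (pos 16,17,18,19,20,21,22,23,24,25,26,27,28,29,30,31): 1⊕1⊕0⊕1⊕1⊕1⊕1⊕1⊕1⊕1⊕1⊕1⊕0⊕0⊕1⊕0 = 0
Syndrome s16…s1 = 00110 → error at position 6.
Flip position 6: 0000010001101001101111111110010 → 0000000001101001101111111110010
Read data bits from positions 3,5,6,7,9,10,11,12,13,14,15,17,18,19,20,21,22,23,24,25,26,27,28,29,30,31: 00000110100101111111110010

00000110100101111111110010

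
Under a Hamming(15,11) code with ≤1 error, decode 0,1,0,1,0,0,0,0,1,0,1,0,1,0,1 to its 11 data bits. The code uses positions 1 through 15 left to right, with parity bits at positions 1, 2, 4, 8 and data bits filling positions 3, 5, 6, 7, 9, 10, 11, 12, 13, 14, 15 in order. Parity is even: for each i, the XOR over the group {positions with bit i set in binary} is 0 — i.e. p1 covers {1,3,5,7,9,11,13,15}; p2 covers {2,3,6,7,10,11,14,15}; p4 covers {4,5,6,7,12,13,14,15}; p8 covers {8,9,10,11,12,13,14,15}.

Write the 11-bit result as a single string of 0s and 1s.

00101010101

s1 (pos 1,3,5,7,9,11,13,15): 0⊕0⊕0⊕0⊕1⊕1⊕1⊕1 = 0
s2 (pos 2,3,6,7,10,11,14,15): 1⊕0⊕0⊕0⊕0⊕1⊕0⊕1 = 1
s4 (pos 4,5,6,7,12,13,14,15): 1⊕0⊕0⊕0⊕0⊕1⊕0⊕1 = 1
s8 (pos 8,9,10,11,12,13,14,15): 0⊕1⊕0⊕1⊕0⊕1⊕0⊕1 = 0
Syndrome s8…s1 = 0110 → error at position 6.
Flip position 6: 010100001010101 → 010101001010101
Read data bits from positions 3,5,6,7,9,10,11,12,13,14,15: 00101010101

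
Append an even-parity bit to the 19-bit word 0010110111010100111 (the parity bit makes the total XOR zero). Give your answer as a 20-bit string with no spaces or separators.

XOR of the 19 data bits: 0⊕0⊕1⊕0⊕1⊕1⊕0⊕1⊕1⊕1⊕0⊕1⊕0⊕1⊕0⊕0⊕1⊕1⊕1 = 1
Parity bit = 1 (so all 20 bits XOR to 0).

00101101110101001111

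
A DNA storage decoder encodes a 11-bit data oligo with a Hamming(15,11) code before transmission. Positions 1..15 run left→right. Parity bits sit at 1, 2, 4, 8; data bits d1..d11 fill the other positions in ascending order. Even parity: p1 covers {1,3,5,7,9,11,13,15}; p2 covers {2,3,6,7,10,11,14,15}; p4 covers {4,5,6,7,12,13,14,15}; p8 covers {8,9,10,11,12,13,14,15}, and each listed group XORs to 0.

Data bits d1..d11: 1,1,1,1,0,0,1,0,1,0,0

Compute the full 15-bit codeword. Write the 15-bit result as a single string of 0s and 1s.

101011100010100

Place data at non-parity positions: p1 p2 1 p4 1 1 1 p8 0 0 1 0 1 0 0
p1 (pos 1,3,5,7,9,11,13,15): XOR of data positions = 1⊕1⊕1⊕0⊕1⊕1⊕0 = 1
p2 (pos 2,3,6,7,10,11,14,15): XOR of data positions = 1⊕1⊕1⊕0⊕1⊕0⊕0 = 0
p4 (pos 4,5,6,7,12,13,14,15): XOR of data positions = 1⊕1⊕1⊕0⊕1⊕0⊕0 = 0
p8 (pos 8,9,10,11,12,13,14,15): XOR of data positions = 0⊕0⊕1⊕0⊕1⊕0⊕0 = 0
Codeword: 101011100010100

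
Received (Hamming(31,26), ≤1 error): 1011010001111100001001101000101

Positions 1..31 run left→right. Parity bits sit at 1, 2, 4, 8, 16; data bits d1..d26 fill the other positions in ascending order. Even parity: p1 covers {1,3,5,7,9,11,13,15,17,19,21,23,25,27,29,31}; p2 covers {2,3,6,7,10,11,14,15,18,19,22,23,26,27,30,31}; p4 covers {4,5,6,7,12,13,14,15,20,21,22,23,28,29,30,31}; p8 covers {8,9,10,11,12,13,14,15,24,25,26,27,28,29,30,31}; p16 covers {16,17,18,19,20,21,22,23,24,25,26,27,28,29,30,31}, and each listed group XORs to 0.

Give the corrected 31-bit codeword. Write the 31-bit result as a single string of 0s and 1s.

1011011001111100001001101000101

s1 (pos 1,3,5,7,9,11,13,15,17,19,21,23,25,27,29,31): 1⊕1⊕0⊕0⊕0⊕1⊕1⊕0⊕0⊕1⊕0⊕1⊕1⊕0⊕1⊕1 = 1
s2 (pos 2,3,6,7,10,11,14,15,18,19,22,23,26,27,30,31): 0⊕1⊕1⊕0⊕1⊕1⊕1⊕0⊕0⊕1⊕1⊕1⊕0⊕0⊕0⊕1 = 1
s4 (pos 4,5,6,7,12,13,14,15,20,21,22,23,28,29,30,31): 1⊕0⊕1⊕0⊕1⊕1⊕1⊕0⊕0⊕0⊕1⊕1⊕0⊕1⊕0⊕1 = 1
s8 (pos 8,9,10,11,12,13,14,15,24,25,26,27,28,29,30,31): 0⊕0⊕1⊕1⊕1⊕1⊕1⊕0⊕0⊕1⊕0⊕0⊕0⊕1⊕0⊕1 = 0
s16 (pos 16,17,18,19,20,21,22,23,24,25,26,27,28,29,30,31): 0⊕0⊕0⊕1⊕0⊕0⊕1⊕1⊕0⊕1⊕0⊕0⊕0⊕1⊕0⊕1 = 0
Syndrome s16…s1 = 00111 → error at position 7.
Flip position 7: 1011010001111100001001101000101 → 1011011001111100001001101000101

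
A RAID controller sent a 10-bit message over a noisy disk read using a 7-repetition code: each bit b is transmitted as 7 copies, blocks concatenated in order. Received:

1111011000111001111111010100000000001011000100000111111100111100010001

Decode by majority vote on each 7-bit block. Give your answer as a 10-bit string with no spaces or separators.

Block 1 (1111011): 6 ones → 1
Block 2 (0001110): 3 ones → 0
Block 3 (0111111): 6 ones → 1
Block 4 (1010100): 3 ones → 0
Block 5 (0000000): 0 ones → 0
Block 6 (0101100): 3 ones → 0
Block 7 (0100000): 1 one → 0
Block 8 (1111111): 7 ones → 1
Block 9 (0011110): 4 ones → 1
Block 10 (0010001): 2 ones → 0

1010000110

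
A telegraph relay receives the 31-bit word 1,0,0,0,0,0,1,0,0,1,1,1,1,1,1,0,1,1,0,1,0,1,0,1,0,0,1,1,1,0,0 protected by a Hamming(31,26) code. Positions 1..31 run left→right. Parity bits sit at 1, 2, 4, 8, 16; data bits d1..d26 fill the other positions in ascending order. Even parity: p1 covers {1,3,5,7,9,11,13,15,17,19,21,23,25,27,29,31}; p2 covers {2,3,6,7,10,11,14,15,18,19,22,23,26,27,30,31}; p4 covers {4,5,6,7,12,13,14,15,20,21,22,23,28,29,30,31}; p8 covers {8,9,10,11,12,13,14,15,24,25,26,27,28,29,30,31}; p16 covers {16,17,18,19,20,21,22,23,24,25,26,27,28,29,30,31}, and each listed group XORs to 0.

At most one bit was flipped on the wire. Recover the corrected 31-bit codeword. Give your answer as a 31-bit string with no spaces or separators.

s1 (pos 1,3,5,7,9,11,13,15,17,19,21,23,25,27,29,31): 1⊕0⊕0⊕1⊕0⊕1⊕1⊕1⊕1⊕0⊕0⊕0⊕0⊕1⊕1⊕0 = 0
s2 (pos 2,3,6,7,10,11,14,15,18,19,22,23,26,27,30,31): 0⊕0⊕0⊕1⊕1⊕1⊕1⊕1⊕1⊕0⊕1⊕0⊕0⊕1⊕0⊕0 = 0
s4 (pos 4,5,6,7,12,13,14,15,20,21,22,23,28,29,30,31): 0⊕0⊕0⊕1⊕1⊕1⊕1⊕1⊕1⊕0⊕1⊕0⊕1⊕1⊕0⊕0 = 1
s8 (pos 8,9,10,11,12,13,14,15,24,25,26,27,28,29,30,31): 0⊕0⊕1⊕1⊕1⊕1⊕1⊕1⊕1⊕0⊕0⊕1⊕1⊕1⊕0⊕0 = 0
s16 (pos 16,17,18,19,20,21,22,23,24,25,26,27,28,29,30,31): 0⊕1⊕1⊕0⊕1⊕0⊕1⊕0⊕1⊕0⊕0⊕1⊕1⊕1⊕0⊕0 = 0
Syndrome s16…s1 = 00100 → error at position 4.
Flip position 4: 1000001001111110110101010011100 → 1001001001111110110101010011100

1001001001111110110101010011100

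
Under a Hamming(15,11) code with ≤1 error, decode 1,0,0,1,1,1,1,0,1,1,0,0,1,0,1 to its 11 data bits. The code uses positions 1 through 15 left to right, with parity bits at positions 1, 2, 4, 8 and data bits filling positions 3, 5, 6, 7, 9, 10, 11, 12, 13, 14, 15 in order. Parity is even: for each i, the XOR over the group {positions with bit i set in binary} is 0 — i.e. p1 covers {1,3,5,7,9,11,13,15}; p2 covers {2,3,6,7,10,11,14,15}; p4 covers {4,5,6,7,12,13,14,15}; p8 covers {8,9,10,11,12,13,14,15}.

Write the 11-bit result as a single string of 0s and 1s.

01111100101

s1 (pos 1,3,5,7,9,11,13,15): 1⊕0⊕1⊕1⊕1⊕0⊕1⊕1 = 0
s2 (pos 2,3,6,7,10,11,14,15): 0⊕0⊕1⊕1⊕1⊕0⊕0⊕1 = 0
s4 (pos 4,5,6,7,12,13,14,15): 1⊕1⊕1⊕1⊕0⊕1⊕0⊕1 = 0
s8 (pos 8,9,10,11,12,13,14,15): 0⊕1⊕1⊕0⊕0⊕1⊕0⊕1 = 0
Syndrome s8…s1 = 0000 → no error.
Read data bits from positions 3,5,6,7,9,10,11,12,13,14,15: 01111100101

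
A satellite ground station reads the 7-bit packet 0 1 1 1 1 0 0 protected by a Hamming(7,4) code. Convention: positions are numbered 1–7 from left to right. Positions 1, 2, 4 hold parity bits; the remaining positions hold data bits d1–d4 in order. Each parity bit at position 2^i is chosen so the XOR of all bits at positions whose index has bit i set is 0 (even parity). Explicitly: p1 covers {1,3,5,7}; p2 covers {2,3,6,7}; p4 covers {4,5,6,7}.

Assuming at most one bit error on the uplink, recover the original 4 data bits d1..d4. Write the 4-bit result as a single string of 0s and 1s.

s1 (pos 1,3,5,7): 0⊕1⊕1⊕0 = 0
s2 (pos 2,3,6,7): 1⊕1⊕0⊕0 = 0
s4 (pos 4,5,6,7): 1⊕1⊕0⊕0 = 0
Syndrome s4…s1 = 000 → no error.
Read data bits from positions 3,5,6,7: 1100

1100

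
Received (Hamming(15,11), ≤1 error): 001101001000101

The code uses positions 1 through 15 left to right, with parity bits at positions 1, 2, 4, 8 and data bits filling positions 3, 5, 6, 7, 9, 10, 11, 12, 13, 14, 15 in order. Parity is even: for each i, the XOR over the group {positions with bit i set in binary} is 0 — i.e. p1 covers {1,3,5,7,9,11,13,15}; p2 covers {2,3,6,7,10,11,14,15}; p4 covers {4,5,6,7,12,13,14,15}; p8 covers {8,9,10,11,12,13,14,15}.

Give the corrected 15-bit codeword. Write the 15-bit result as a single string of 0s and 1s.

s1 (pos 1,3,5,7,9,11,13,15): 0⊕1⊕0⊕0⊕1⊕0⊕1⊕1 = 0
s2 (pos 2,3,6,7,10,11,14,15): 0⊕1⊕1⊕0⊕0⊕0⊕0⊕1 = 1
s4 (pos 4,5,6,7,12,13,14,15): 1⊕0⊕1⊕0⊕0⊕1⊕0⊕1 = 0
s8 (pos 8,9,10,11,12,13,14,15): 0⊕1⊕0⊕0⊕0⊕1⊕0⊕1 = 1
Syndrome s8…s1 = 1010 → error at position 10.
Flip position 10: 001101001000101 → 001101001100101

001101001100101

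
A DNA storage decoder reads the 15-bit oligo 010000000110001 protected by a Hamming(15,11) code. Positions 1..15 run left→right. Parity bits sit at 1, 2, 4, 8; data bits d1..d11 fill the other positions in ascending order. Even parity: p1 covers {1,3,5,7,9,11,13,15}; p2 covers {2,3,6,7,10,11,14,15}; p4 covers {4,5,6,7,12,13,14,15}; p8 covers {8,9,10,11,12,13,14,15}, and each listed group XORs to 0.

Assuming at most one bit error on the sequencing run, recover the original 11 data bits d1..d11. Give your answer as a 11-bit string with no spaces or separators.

s1 (pos 1,3,5,7,9,11,13,15): 0⊕0⊕0⊕0⊕0⊕1⊕0⊕1 = 0
s2 (pos 2,3,6,7,10,11,14,15): 1⊕0⊕0⊕0⊕1⊕1⊕0⊕1 = 0
s4 (pos 4,5,6,7,12,13,14,15): 0⊕0⊕0⊕0⊕0⊕0⊕0⊕1 = 1
s8 (pos 8,9,10,11,12,13,14,15): 0⊕0⊕1⊕1⊕0⊕0⊕0⊕1 = 1
Syndrome s8…s1 = 1100 → error at position 12.
Flip position 12: 010000000110001 → 010000000111001
Read data bits from positions 3,5,6,7,9,10,11,12,13,14,15: 00000111001

00000111001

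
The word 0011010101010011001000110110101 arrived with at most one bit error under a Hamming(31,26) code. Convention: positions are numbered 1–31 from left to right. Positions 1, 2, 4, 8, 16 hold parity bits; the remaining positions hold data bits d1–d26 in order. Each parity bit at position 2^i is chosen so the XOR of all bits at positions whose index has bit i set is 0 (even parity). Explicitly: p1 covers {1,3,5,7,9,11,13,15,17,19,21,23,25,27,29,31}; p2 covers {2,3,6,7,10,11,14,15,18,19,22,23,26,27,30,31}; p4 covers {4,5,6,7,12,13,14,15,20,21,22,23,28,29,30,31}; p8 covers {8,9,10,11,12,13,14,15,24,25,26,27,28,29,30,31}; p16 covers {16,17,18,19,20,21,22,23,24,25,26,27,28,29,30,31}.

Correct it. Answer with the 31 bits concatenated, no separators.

0011010101010001001000110110101

s1 (pos 1,3,5,7,9,11,13,15,17,19,21,23,25,27,29,31): 0⊕1⊕0⊕0⊕0⊕0⊕0⊕1⊕0⊕1⊕0⊕1⊕0⊕1⊕1⊕1 = 1
s2 (pos 2,3,6,7,10,11,14,15,18,19,22,23,26,27,30,31): 0⊕1⊕1⊕0⊕1⊕0⊕0⊕1⊕0⊕1⊕0⊕1⊕1⊕1⊕0⊕1 = 1
s4 (pos 4,5,6,7,12,13,14,15,20,21,22,23,28,29,30,31): 1⊕0⊕1⊕0⊕1⊕0⊕0⊕1⊕0⊕0⊕0⊕1⊕0⊕1⊕0⊕1 = 1
s8 (pos 8,9,10,11,12,13,14,15,24,25,26,27,28,29,30,31): 1⊕0⊕1⊕0⊕1⊕0⊕0⊕1⊕1⊕0⊕1⊕1⊕0⊕1⊕0⊕1 = 1
s16 (pos 16,17,18,19,20,21,22,23,24,25,26,27,28,29,30,31): 1⊕0⊕0⊕1⊕0⊕0⊕0⊕1⊕1⊕0⊕1⊕1⊕0⊕1⊕0⊕1 = 0
Syndrome s16…s1 = 01111 → error at position 15.
Flip position 15: 0011010101010011001000110110101 → 0011010101010001001000110110101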